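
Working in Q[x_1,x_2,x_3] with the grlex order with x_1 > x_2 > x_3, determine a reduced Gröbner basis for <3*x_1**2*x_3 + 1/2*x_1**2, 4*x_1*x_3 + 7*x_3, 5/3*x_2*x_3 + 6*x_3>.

G = {x_1**2 + 147/8*x_3, x_1*x_3 + 7/4*x_3, x_2*x_3 + 18/5*x_3, x_3**2 + 1/6*x_3}

f_1 = 3*x_1**2*x_3 + 1/2*x_1**2, LT = x_1**2*x_3.
f_2 = 4*x_1*x_3 + 7*x_3, LT = x_1*x_3.
f_3 = 5/3*x_2*x_3 + 6*x_3, LT = x_2*x_3.

S(f_1,f_2): lcm = x_1**2*x_3. S = 1/6*x_1**2 - 7/4*x_1*x_3.
  reduce S modulo (f_1, f_2, f_3):
  remainder 1/6*x_1**2 + 49/16*x_3 ≠ 0; add g_4 = 1/6*x_1**2 + 49/16*x_3 to the basis.

S(f_1,g_4): lcm = x_1**2*x_3. S = 1/6*x_1**2 - 147/8*x_3**2.
  reduce S modulo (f_1, f_2, f_3, g_4):
  remainder -147/8*x_3**2 - 49/16*x_3 ≠ 0; add g_5 = -147/8*x_3**2 - 49/16*x_3 to the basis.

The other S-polynomials (S(f_1,f_3), S(f_2,f_3), S(f_2,g_4), S(f_3,g_4), S(f_1,g_5), S(f_2,g_5), S(f_3,g_5), S(g_4,g_5)) all reduce to 0 modulo the current basis, so we have a Gröbner basis.
Inter-reduce: drop elements whose leading term is divisible by another's, tail-reduce, and make monic.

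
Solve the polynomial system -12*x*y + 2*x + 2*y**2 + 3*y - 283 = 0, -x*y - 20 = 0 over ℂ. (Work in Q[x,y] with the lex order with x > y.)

{(4, -5), (35/4 + 5*sqrt(113)/4, 7/4 - sqrt(113)/4), (35/4 - 5*sqrt(113)/4, 7/4 + sqrt(113)/4)}

Compute a lex Gröbner basis by Buchberger's algorithm.
f_1 = -12*x*y + 2*x + 2*y**2 + 3*y - 283, LT = x*y.
f_2 = -x*y - 20, LT = x*y.

S(f_1,f_2): lcm = x*y. S = -1/6*x - 1/6*y**2 - 1/4*y + 43/12.
  leading term x: no divisor's leading term divides it; move -1/6*x to the remainder.
  leading term y**2: no divisor's leading term divides it; move -1/6*y**2 to the remainder.
  leading term y: no divisor's leading term divides it; move -1/4*y to the remainder.
  leading term 1: no divisor's leading term divides it; move 43/12 to the remainder.
  remainder -1/6*x - 1/6*y**2 - 1/4*y + 43/12 ≠ 0; add h_3 = -1/6*x - 1/6*y**2 - 1/4*y + 43/12 to the basis.

S(f_1,h_3): lcm = x*y. S = -1/6*x - y**3 - 5/3*y**2 + 85/4*y + 283/12.
  leading term x: subtract (1)·h_3 from -1/6*x - y**3 - 5/3*y**2 + 85/4*y + 283/12 → -y**3 - 3/2*y**2 + 43/2*y + 20
  leading term y**3: no divisor's leading term divides it; move -y**3 to the remainder.
  leading term y**2: no divisor's leading term divides it; move -3/2*y**2 to the remainder.
  leading term y: no divisor's leading term divides it; move 43/2*y to the remainder.
  leading term 1: no divisor's leading term divides it; move 20 to the remainder.
  remainder -y**3 - 3/2*y**2 + 43/2*y + 20 ≠ 0; add h_4 = -y**3 - 3/2*y**2 + 43/2*y + 20 to the basis.

S(f_2,h_3): lcm = x*y. S = -y**3 - 3/2*y**2 + 43/2*y + 20.
  leading term y**3: subtract (1)·h_4 from -y**3 - 3/2*y**2 + 43/2*y + 20 → 0
  remainder 0.

S(f_1,h_4): lcm = x*y**3. S = -5/3*x*y**2 + 43/2*x*y + 20*x - 1/6*y**4 - 1/4*y**3 + 283/12*y**2.
  leading term x*y**2: subtract (5/36*y)·f_1 from -5/3*x*y**2 + 43/2*x*y + 20*x - 1/6*y**4 - 1/4*y**3 + 283/12*y**2 → 191/9*x*y + 20*x - 1/6*y**4 - 19/36*y**3 + 139/6*y**2 + 1415/36*y
  leading term x*y: subtract (-191/108)·f_1 from 191/9*x*y + 20*x - 1/6*y**4 - 19/36*y**3 + 139/6*y**2 + 1415/36*y → 1271/54*x - 1/6*y**4 - 19/36*y**3 + 721/27*y**2 + 803/18*y - 54053/108
  leading term x: subtract (-1271/9)·h_3 from 1271/54*x - 1/6*y**4 - 19/36*y**3 + 721/27*y**2 + 803/18*y - 54053/108 → -1/6*y**4 - 19/36*y**3 + 19/6*y**2 + 335/36*y + 50/9
  leading term y**4: subtract (1/6*y)·h_4 from -1/6*y**4 - 19/36*y**3 + 19/6*y**2 + 335/36*y + 50/9 → -5/18*y**3 - 5/12*y**2 + 215/36*y + 50/9
  leading term y**3: subtract (5/18)·h_4 from -5/18*y**3 - 5/12*y**2 + 215/36*y + 50/9 → 0
  remainder 0.

S(f_2,h_4): lcm = x*y**3. S = -3/2*x*y**2 + 43/2*x*y + 20*x + 20*y**2.
  leading term x*y**2: subtract (1/8*y)·f_1 from -3/2*x*y**2 + 43/2*x*y + 20*x + 20*y**2 → 85/4*x*y + 20*x - 1/4*y**3 + 157/8*y**2 + 283/8*y
  leading term x*y: subtract (-85/48)·f_1 from 85/4*x*y + 20*x - 1/4*y**3 + 157/8*y**2 + 283/8*y → 565/24*x - 1/4*y**3 + 139/6*y**2 + 651/16*y - 24055/48
  leading term x: subtract (-565/4)·h_3 from 565/24*x - 1/4*y**3 + 139/6*y**2 + 651/16*y - 24055/48 → -1/4*y**3 - 3/8*y**2 + 43/8*y + 5
  leading term y**3: subtract (1/4)·h_4 from -1/4*y**3 - 3/8*y**2 + 43/8*y + 5 → 0
  remainder 0.

S(h_3,h_4): leading monomials are coprime, so the S-polynomial reduces to 0 (Buchberger's first criterion).
Every S-polynomial of the final basis reduces to 0, so we have a Gröbner basis.
Inter-reduce: drop elements whose leading term is divisible by another's, tail-reduce, and make monic.
Reduced Gröbner basis: {x + y**2 + 3/2*y - 43/2, y**3 + 3/2*y**2 - 43/2*y - 20}.

A lex Gröbner basis eliminates variables successively. Here y**3 + 3/2*y**2 - 43/2*y - 20 depends only on y, with roots {-5, 7/4 - sqrt(113)/4, 7/4 + sqrt(113)/4}; lifting each root through the earlier basis elements recovers the full solutions.
  y = -5: the earlier basis element becomes x - 4 = 0, giving x = 4 — point (4, -5).
  y = 7/4 - sqrt(113)/4: the earlier basis element becomes x - 5*sqrt(113)/4 - 35/4 = 0, giving x = 35/4 + 5*sqrt(113)/4 — point (35/4 + 5*sqrt(113)/4, 7/4 - sqrt(113)/4).
  y = 7/4 + sqrt(113)/4: the earlier basis element becomes x - 35/4 + 5*sqrt(113)/4 = 0, giving x = 35/4 - 5*sqrt(113)/4 — point (35/4 - 5*sqrt(113)/4, 7/4 + sqrt(113)/4).
Each listed point satisfies every original equation (direct substitution).
A lex Gröbner basis triangularizes the system, enabling back-substitution.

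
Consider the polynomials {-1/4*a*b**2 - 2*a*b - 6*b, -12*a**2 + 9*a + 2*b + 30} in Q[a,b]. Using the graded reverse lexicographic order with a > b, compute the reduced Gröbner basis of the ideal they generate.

G = {a*b**2 + 8*a*b + 24*b, b**3 + 144*a*b + 23*b**2 + 12*b, a**2 - 3/4*a - 1/6*b - 5/2}

f_1 = -1/4*a*b**2 - 2*a*b - 6*b, LT = a*b**2.
f_2 = -12*a**2 + 9*a + 2*b + 30, LT = a**2.

S(f_1,f_2): lcm = a**2*b**2. S = 8*a**2*b + 3/4*a*b**2 + 1/6*b**3 + 24*a*b + 5/2*b**2.
  reduce S modulo (f_1, f_2):
  remainder 1/6*b**3 + 24*a*b + 23/6*b**2 + 2*b ≠ 0; add g_3 = 1/6*b**3 + 24*a*b + 23/6*b**2 + 2*b to the basis.

The other S-polynomials (S(f_1,g_3), S(f_2,g_3)) all reduce to 0 modulo the current basis, so we have a Gröbner basis.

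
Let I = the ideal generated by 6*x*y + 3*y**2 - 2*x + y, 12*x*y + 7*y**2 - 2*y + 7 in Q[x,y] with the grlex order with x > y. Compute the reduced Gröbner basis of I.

f_1 = 6*x*y + 3*y**2 - 2*x + y, LT = x*y.
f_2 = 12*x*y + 7*y**2 - 2*y + 7, LT = x*y.

S(f_1,f_2): lcm = x*y. S = -1/12*y**2 - 1/3*x + 1/3*y - 7/12.
  leading term y**2: no divisor's leading term divides it; move -1/12*y**2 to the remainder.
  leading term x: no divisor's leading term divides it; move -1/3*x to the remainder.
  leading term y: no divisor's leading term divides it; move 1/3*y to the remainder.
  leading term 1: no divisor's leading term divides it; move -7/12 to the remainder.
  remainder -1/12*y**2 - 1/3*x + 1/3*y - 7/12 ≠ 0; add g_3 = -1/12*y**2 - 1/3*x + 1/3*y - 7/12 to the basis.

S(f_1,g_3): lcm = x*y**2. S = 1/2*y**3 - 4*x**2 + 11/3*x*y + 1/6*y**2 - 7*x.
  leading term y**3: subtract (-6*y)·g_3 from 1/2*y**3 - 4*x**2 + 11/3*x*y + 1/6*y**2 - 7*x → -4*x**2 + 5/3*x*y + 13/6*y**2 - 7*x - 7/2*y
  leading term x**2: no divisor's leading term divides it; move -4*x**2 to the remainder.
  leading term x*y: subtract (5/18)·f_1 from 5/3*x*y + 13/6*y**2 - 7*x - 7/2*y → 4/3*y**2 - 58/9*x - 34/9*y
  leading term y**2: subtract (-16)·g_3 from 4/3*y**2 - 58/9*x - 34/9*y → -106/9*x + 14/9*y - 28/3
  leading term x: no divisor's leading term divides it; move -106/9*x to the remainder.
  leading term y: no divisor's leading term divides it; move 14/9*y to the remainder.
  leading term 1: no divisor's leading term divides it; move -28/3 to the remainder.
  remainder -4*x**2 - 106/9*x + 14/9*y - 28/3 ≠ 0; add g_4 = -4*x**2 - 106/9*x + 14/9*y - 28/3 to the basis.

The other S-polynomials (S(f_2,g_3), S(f_1,g_4), S(f_2,g_4), S(g_3,g_4)) all reduce to 0 modulo the current basis, so we have a Gröbner basis.
Inter-reduce: drop elements whose leading term is divisible by another's, tail-reduce, and make monic.

G = {x**2 + 53/18*x - 7/18*y + 7/3, x*y - 7/3*x + 13/6*y - 7/2, y**2 + 4*x - 4*y + 7}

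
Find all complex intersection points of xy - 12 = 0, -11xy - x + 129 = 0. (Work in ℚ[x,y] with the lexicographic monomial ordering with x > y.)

{(-3, -4)}

Compute a lex Gröbner basis by Buchberger's algorithm.
f_1 = xy - 12, LT = xy.
f_2 = -11xy - x + 129, LT = xy.

S(f_1,f_2): lcm = xy. S = -1/11x - 3/11.
  reduce S modulo (f_1, f_2):
  remainder -1/11x - 3/11 ≠ 0; add h_3 = -1/11x - 3/11 to the basis.

S(f_1,h_3): lcm = xy. S = -3y - 12.
  reduce S modulo (f_1, f_2, h_3):
  remainder -3y - 12 ≠ 0; add h_4 = -3y - 12 to the basis.

The other S-polynomials (S(f_2,h_3), S(f_1,h_4), S(f_2,h_4), S(h_3,h_4)) all reduce to 0 modulo the current basis, so we have a Gröbner basis.
Inter-reduce: drop elements whose leading term is divisible by another's, tail-reduce, and make monic.
Reduced Gröbner basis: {x + 3, y + 4}.

Since the basis is lex-ordered, y + 4 is univariate in y. Its roots are {-4}. Back-substituting each root into the other basis elements fixes the other coordinates.
  y = -4: the earlier basis element becomes x + 3 = 0, giving x = -3 — point (-3, -4).
This is the nonlinear analogue of row-reducing a linear system.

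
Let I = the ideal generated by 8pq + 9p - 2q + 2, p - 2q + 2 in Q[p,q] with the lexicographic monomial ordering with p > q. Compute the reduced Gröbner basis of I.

G = {p - 2q + 2, q^2 - 1}

f_1 = 8pq + 9p - 2q + 2, LT = pq.
f_2 = p - 2q + 2, LT = p.

S(f_1,f_2): lcm = pq. S = 9/8p + 2q^2 - 9/4q + 1/4.
  leading term p: subtract (9/8)·f_2 from 9/8p + 2q^2 - 9/4q + 1/4 → 2q^2 - 2
  leading term q^2: no divisor's leading term divides it; move 2q^2 to the remainder.
  leading term 1: no divisor's leading term divides it; move -2 to the remainder.
  remainder 2q^2 - 2 ≠ 0; add g_3 = 2q^2 - 2 to the basis.

The other S-polynomials (S(f_1,g_3), S(f_2,g_3)) all reduce to 0 modulo the current basis, so we have a Gröbner basis.
Inter-reduce: drop elements whose leading term is divisible by another's, tail-reduce, and make monic.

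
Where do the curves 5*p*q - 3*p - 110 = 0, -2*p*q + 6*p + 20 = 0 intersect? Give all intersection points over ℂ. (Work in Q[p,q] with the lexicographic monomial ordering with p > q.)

{(5, 5)}

Compute a lex Gröbner basis by Buchberger's algorithm.
f_1 = 5*p*q - 3*p - 110, LT = p*q.
f_2 = -2*p*q + 6*p + 20, LT = p*q.

S(f_1,f_2): lcm = p*q. S = 12/5*p - 12.
  leading term p: no divisor's leading term divides it; move 12/5*p to the remainder.
  leading term 1: no divisor's leading term divides it; move -12 to the remainder.
  remainder 12/5*p - 12 ≠ 0; add h_3 = 12/5*p - 12 to the basis.

S(f_1,h_3): lcm = p*q. S = -3/5*p + 5*q - 22.
  leading term p: subtract (-1/4)·h_3 from -3/5*p + 5*q - 22 → 5*q - 25
  leading term q: no divisor's leading term divides it; move 5*q to the remainder.
  leading term 1: no divisor's leading term divides it; move -25 to the remainder.
  remainder 5*q - 25 ≠ 0; add h_4 = 5*q - 25 to the basis.

The other S-polynomials (S(f_2,h_3), S(f_1,h_4), S(f_2,h_4), S(h_3,h_4)) all reduce to 0 modulo the current basis, so we have a Gröbner basis.
Inter-reduce: drop elements whose leading term is divisible by another's, tail-reduce, and make monic.
Reduced Gröbner basis: {p - 5, q - 5}.

From the last basis element, q - 5 = 0, so q takes values in {5}. Each choice, substituted upward through the basis, yields the corresponding point(s) of the solution set.
  q = 5: the earlier basis element becomes p - 5 = 0, giving p = 5 — point (5, 5).
Substituting each solution back into the original system confirms all equations vanish.
Zero-dimensionality of the ideal guarantees finitely many solutions over ℂ.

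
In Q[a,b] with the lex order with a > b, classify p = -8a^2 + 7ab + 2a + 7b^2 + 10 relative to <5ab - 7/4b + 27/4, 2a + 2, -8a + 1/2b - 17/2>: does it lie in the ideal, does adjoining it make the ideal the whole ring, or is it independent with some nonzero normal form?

-8a^2 + 7ab + 2a + 7b^2 + 10 lies in I (it reduces to 0).

First compute the reduced Gröbner basis of I by Buchberger's algorithm.
f_1 = 5ab - 7/4b + 27/4, LT = ab.
f_2 = 2a + 2, LT = a.
f_3 = -8a + 1/2b - 17/2, LT = a.

S(f_1,f_2): lcm = ab. S = -27/20b + 27/20.
  reduce S modulo (f_1, f_2, f_3):
  remainder -27/20b + 27/20 ≠ 0; add h_4 = -27/20b + 27/20 to the basis.

The other S-polynomials (S(f_1,f_3), S(f_2,f_3), S(f_1,h_4), S(f_2,h_4), S(f_3,h_4)) all reduce to 0 modulo the current basis, so we have a Gröbner basis.
Inter-reduce: drop elements whose leading term is divisible by another's, tail-reduce, and make monic.
Reduced Gröbner basis: {a + 1, b - 1}.
Label its elements g_1 = a + 1, g_2 = b - 1.

Reduce p = -8a^2 + 7ab + 2a + 7b^2 + 10 modulo G:
  leading term a^2: subtract (-8a)·g_1 from -8a^2 + 7ab + 2a + 7b^2 + 10 → 7ab + 10a + 7b^2 + 10
  leading term ab: subtract (7b)·g_1 from 7ab + 10a + 7b^2 + 10 → 10a + 7b^2 - 7b + 10
  leading term a: subtract (10)·g_1 from 10a + 7b^2 - 7b + 10 → 7b^2 - 7b
  leading term b^2: subtract (7b)·g_2 from 7b^2 - 7b → 0
  normal form = 0.
Since the normal form is 0, p ∈ I.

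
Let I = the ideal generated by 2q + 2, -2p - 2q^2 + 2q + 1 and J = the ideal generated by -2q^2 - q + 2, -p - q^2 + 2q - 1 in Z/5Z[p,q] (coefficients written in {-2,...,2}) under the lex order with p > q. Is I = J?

No, the ideals differ.

For a fixed monomial order, each ideal has a unique reduced Gröbner basis; comparing bases decides equality.
Buchberger on the first generating set:
f_1 = 2q + 2, LT = q.
f_2 = -2p - 2q^2 + 2q + 1, LT = p.

The S-polynomials (S(f_1,f_2)) all reduce to 0 modulo the current basis, so we have a Gröbner basis.
Inter-reduce: drop elements whose leading term is divisible by another's, tail-reduce, and make monic.
Reduced Gröbner basis: {p - 1, q + 1}.

Buchberger on the second generating set:
h_1 = -2q^2 - q + 2, LT = q^2.
h_2 = -p - q^2 + 2q - 1, LT = p.

The S-polynomials (S(h_1,h_2)) all reduce to 0 modulo the current basis, so we have a Gröbner basis.
Inter-reduce: drop elements whose leading term is divisible by another's, tail-reduce, and make monic.
Reduced Gröbner basis: {p + 2, q^2 - 2q - 1}.

The bases are distinct; the ideals are different.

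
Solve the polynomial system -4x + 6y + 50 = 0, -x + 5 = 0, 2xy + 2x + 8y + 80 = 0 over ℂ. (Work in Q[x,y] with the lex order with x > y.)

Compute a lex Gröbner basis by Buchberger's algorithm.
f_1 = -4x + 6y + 50, LT = x.
f_2 = -x + 5, LT = x.
f_3 = 2xy + 2x + 8y + 80, LT = xy.

S(f_1,f_2): lcm = x. S = -3/2y - 15/2.
  leading term y: no divisor's leading term divides it; move -3/2y to the remainder.
  leading term 1: no divisor's leading term divides it; move -15/2 to the remainder.
  remainder -3/2y - 15/2 ≠ 0; add h_4 = -3/2y - 15/2 to the basis.

The other S-polynomials (S(f_1,f_3), S(f_2,f_3), S(f_1,h_4), S(f_2,h_4), S(f_3,h_4)) all reduce to 0 modulo the current basis, so we have a Gröbner basis.
Inter-reduce: drop elements whose leading term is divisible by another's, tail-reduce, and make monic.
Reduced Gröbner basis: {x - 5, y + 5}.

A lex Gröbner basis eliminates variables successively. Here y + 5 depends only on y, with roots {-5}; lifting each root through the earlier basis elements recovers the full solutions.
  y = -5: the earlier basis element becomes x - 5 = 0, giving x = 5 — point (5, -5).
Substituting each solution back into the original system confirms all equations vanish.

{(5, -5)}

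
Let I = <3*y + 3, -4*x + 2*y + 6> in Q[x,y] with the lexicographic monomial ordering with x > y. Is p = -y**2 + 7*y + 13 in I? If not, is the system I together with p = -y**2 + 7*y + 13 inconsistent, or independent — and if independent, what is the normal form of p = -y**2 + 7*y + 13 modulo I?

First compute the reduced Gröbner basis of I by Buchberger's algorithm.
f_1 = 3*y + 3, LT = y.
f_2 = -4*x + 2*y + 6, LT = x.

The S-polynomials (S(f_1,f_2)) all reduce to 0 modulo the current basis, so we have a Gröbner basis.
Inter-reduce: drop elements whose leading term is divisible by another's, tail-reduce, and make monic.
Reduced Gröbner basis: {x - 1, y + 1}.
Label its elements g_1 = x - 1, g_2 = y + 1.

Reduce p = -y**2 + 7*y + 13 modulo G:
  leading term y**2: subtract (-y)·g_2 from -y**2 + 7*y + 13 → 8*y + 13
  leading term y: subtract (8)·g_2 from 8*y + 13 → 5
  leading term 1: no divisor's leading term divides it; move 5 to the remainder.
  normal form = 5.
The normal form is nonzero, so p ∉ I. Since p minus its normal form lies in I, I + (p) = I + (r) where r = 5; decide whether this ideal is the whole ring.
Here r = 5 is a nonzero constant, hence a unit: 1 ∈ I + (p), the Gröbner basis of I + (p) is {1}, and the enlarged system has no common solution — adjoining p is inconsistent.

Adjoining -y**2 + 7*y + 13 makes the ideal the whole ring: the system is inconsistent.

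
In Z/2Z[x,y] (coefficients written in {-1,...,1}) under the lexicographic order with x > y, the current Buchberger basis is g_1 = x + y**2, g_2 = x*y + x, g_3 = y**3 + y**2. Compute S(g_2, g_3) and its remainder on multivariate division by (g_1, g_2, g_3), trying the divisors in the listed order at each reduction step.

S(g_2, g_3) = 0; remainder on division = 0.

lcm(LM(g_2), LM(g_3)) = x*y**3.
S = (lcm/LT(g_2))·g_2 − (lcm/LT(g_3))·g_3 = 0.
Reduce S modulo (g_1, g_2, g_3) in that order:
The remainder is 0, so this S-polynomial contributes no new basis element.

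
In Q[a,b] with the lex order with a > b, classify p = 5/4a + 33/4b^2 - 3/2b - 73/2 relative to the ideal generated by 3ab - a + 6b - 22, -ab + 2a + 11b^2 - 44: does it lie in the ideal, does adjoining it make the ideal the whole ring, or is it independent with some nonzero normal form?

First compute the reduced Gröbner basis of I by Buchberger's algorithm.
f_1 = 3ab - a + 6b - 22, LT = ab.
f_2 = -ab + 2a + 11b^2 - 44, LT = ab.

S(f_1,f_2): lcm = ab. S = 5/3a + 11b^2 + 2b - 154/3.
  reduce S modulo (f_1, f_2):
  remainder 5/3a + 11b^2 + 2b - 154/3 ≠ 0; add h_3 = 5/3a + 11b^2 + 2b - 154/3 to the basis.

S(f_1,h_3): lcm = ab. S = -1/3a - 33/5b^3 - 6/5b^2 + 164/5b - 22/3.
  reduce S modulo (f_1, f_2, h_3):
  remainder -33/5b^3 + b^2 + 166/5b - 88/5 ≠ 0; add h_4 = -33/5b^3 + b^2 + 166/5b - 88/5 to the basis.

The other S-polynomials (S(f_2,h_3), S(f_1,h_4), S(f_2,h_4), S(h_3,h_4)) all reduce to 0 modulo the current basis, so we have a Gröbner basis.
Inter-reduce: drop elements whose leading term is divisible by another's, tail-reduce, and make monic.
Reduced Gröbner basis: {a + 33/5b^2 + 6/5b - 154/5, b^3 - 5/33b^2 - 166/33b + 8/3}.
Label its elements g_1 = a + 33/5b^2 + 6/5b - 154/5, g_2 = b^3 - 5/33b^2 - 166/33b + 8/3.

Reduce p = 5/4a + 33/4b^2 - 3/2b - 73/2 modulo G:
  leading term a: subtract (5/4)·g_1 from 5/4a + 33/4b^2 - 3/2b - 73/2 → -3b + 2
  leading term b: no divisor's leading term divides it; move -3b to the remainder.
  leading term 1: no divisor's leading term divides it; move 2 to the remainder.
  normal form = -3b + 2.
The normal form is nonzero, so p ∉ I. Since p minus its normal form lies in I, I + (p) = I + (r) where r = -3b + 2; decide whether this ideal is the whole ring.
Run Buchberger on G together with r (pairs among the g_i already reduce to 0 since G is a Gröbner basis):
g_1 = a + 33/5b^2 + 6/5b - 154/5, LT = a.
g_2 = b^3 - 5/33b^2 - 166/33b + 8/3, LT = b^3.
r = -3b + 2, LT = b.

S(g_2,r): lcm = b^3. S = 17/33b^2 - 166/33b + 8/3.
  reduce S modulo (g_1, g_2, r):
  remainder -136/297 ≠ 0; add m_4 = -136/297 to the basis.

The other S-polynomials (S(g_1,g_2), S(g_1,r), S(g_1,m_4), S(g_2,m_4), S(r,m_4)) all reduce to 0 modulo the current basis, so we have a Gröbner basis.
Inter-reduce: drop elements whose leading term is divisible by another's, tail-reduce, and make monic.
Reduced Gröbner basis: {1}.
The reduced Gröbner basis of I + (p) is {1}: the ideal is the whole ring, so the enlarged system has no common solution — adjoining p is inconsistent.

Adjoining 5/4a + 33/4b^2 - 3/2b - 73/2 makes the ideal the whole ring: the system is inconsistent.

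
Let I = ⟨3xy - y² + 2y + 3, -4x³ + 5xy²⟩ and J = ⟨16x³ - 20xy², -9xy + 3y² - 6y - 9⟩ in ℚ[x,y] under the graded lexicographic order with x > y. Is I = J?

For a fixed monomial order, each ideal has a unique reduced Gröbner basis; comparing bases decides equality.
Buchberger on the first generating set:
f_1 = 3xy - y² + 2y + 3, LT = xy.
f_2 = -4x³ + 5xy², LT = x³.

S(f_1,f_2): lcm = x³y. S = -⅓x²y² + 5/4xy³ + ⅔x²y + x².
  reduce S modulo (f_1, f_2):
  remainder 41/108y⁴ - 11/18y³ + x² - 53/36y² - ⅔x - 10/27y + 1/9 ≠ 0; add g_3 = 41/108y⁴ - 11/18y³ + x² - 53/36y² - ⅔x - 10/27y + 1/9 to the basis.

The other S-polynomials (S(f_1,g_3), S(f_2,g_3)) all reduce to 0 modulo the current basis, so we have a Gröbner basis.
Inter-reduce: drop elements whose leading term is divisible by another's, tail-reduce, and make monic.
Reduced Gröbner basis: {y⁴ - 66/41y³ + 108/41x² - 159/41y² - 72/41x - 40/41y + 12/41, x³ - 5/12y³ + ⅚y² + 5/4y, xy - ⅓y² + ⅔y + 1}.

Buchberger on the second generating set:
h_1 = 16x³ - 20xy², LT = x³.
h_2 = -9xy + 3y² - 6y - 9, LT = xy.

S(h_1,h_2): lcm = x³y. S = ⅓x²y² - 5/4xy³ - ⅔x²y - x².
  reduce S modulo (h_1, h_2):
  remainder -41/108y⁴ + 11/18y³ - x² + 53/36y² + ⅔x + 10/27y - 1/9 ≠ 0; add k_3 = -41/108y⁴ + 11/18y³ - x² + 53/36y² + ⅔x + 10/27y - 1/9 to the basis.

The other S-polynomials (S(h_1,k_3), S(h_2,k_3)) all reduce to 0 modulo the current basis, so we have a Gröbner basis.
Inter-reduce: drop elements whose leading term is divisible by another's, tail-reduce, and make monic.
Reduced Gröbner basis: {y⁴ - 66/41y³ + 108/41x² - 159/41y² - 72/41x - 40/41y + 12/41, x³ - 5/12y³ + ⅚y² + 5/4y, xy - ⅓y² + ⅔y + 1}.

These coincide, so the ideals are equal.

Yes, the ideals are equal.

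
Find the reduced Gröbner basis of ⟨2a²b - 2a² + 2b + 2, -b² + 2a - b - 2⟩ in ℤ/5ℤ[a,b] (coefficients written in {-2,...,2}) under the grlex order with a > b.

f_1 = 2a²b - 2a² + 2b + 2, LT = a²b.
f_2 = -b² + 2a - b - 2, LT = b².

S(f_1,f_2): lcm = a²b². S = 2a³ - 2a²b - 2a² + b² + b.
  reduce S modulo (f_1, f_2):
  remainder 2a³ + a² + 2a + 2b ≠ 0; add g_3 = 2a³ + a² + 2a + 2b to the basis.

The other S-polynomials (S(f_1,g_3), S(f_2,g_3)) all reduce to 0 modulo the current basis, so we have a Gröbner basis.

G = {a³ - 2a² + a + b, a²b - a² + b + 1, b² - 2a + b + 2}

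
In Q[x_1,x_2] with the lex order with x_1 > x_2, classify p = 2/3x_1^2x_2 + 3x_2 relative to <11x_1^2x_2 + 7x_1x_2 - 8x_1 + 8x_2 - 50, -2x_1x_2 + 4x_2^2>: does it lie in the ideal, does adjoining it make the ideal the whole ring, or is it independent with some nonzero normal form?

First compute the reduced Gröbner basis of I by Buchberger's algorithm.
f_1 = 11x_1^2x_2 + 7x_1x_2 - 8x_1 + 8x_2 - 50, LT = x_1^2x_2.
f_2 = -2x_1x_2 + 4x_2^2, LT = x_1x_2.

S(f_1,f_2): lcm = x_1^2x_2. S = 2x_1x_2^2 + 7/11x_1x_2 - 8/11x_1 + 8/11x_2 - 50/11.
  leading term x_1x_2^2: subtract (-x_2)·f_2 from 2x_1x_2^2 + 7/11x_1x_2 - 8/11x_1 + 8/11x_2 - 50/11 → 7/11x_1x_2 - 8/11x_1 + 4x_2^3 + 8/11x_2 - 50/11
  leading term x_1x_2: subtract (-7/22)·f_2 from 7/11x_1x_2 - 8/11x_1 + 4x_2^3 + 8/11x_2 - 50/11 → -8/11x_1 + 4x_2^3 + 14/11x_2^2 + 8/11x_2 - 50/11
  leading term x_1: no divisor's leading term divides it; move -8/11x_1 to the remainder.
  leading term x_2^3: no divisor's leading term divides it; move 4x_2^3 to the remainder.
  leading term x_2^2: no divisor's leading term divides it; move 14/11x_2^2 to the remainder.
  leading term x_2: no divisor's leading term divides it; move 8/11x_2 to the remainder.
  leading term 1: no divisor's leading term divides it; move -50/11 to the remainder.
  remainder -8/11x_1 + 4x_2^3 + 14/11x_2^2 + 8/11x_2 - 50/11 ≠ 0; add h_3 = -8/11x_1 + 4x_2^3 + 14/11x_2^2 + 8/11x_2 - 50/11 to the basis.

S(f_1,h_3): lcm = x_1^2x_2. S = 11/2x_1x_2^4 + 7/4x_1x_2^3 + x_1x_2^2 - 247/44x_1x_2 - 8/11x_1 + 8/11x_2 - 50/11.
  leading term x_1x_2^4: subtract (-11/4x_2^3)·f_2 from 11/2x_1x_2^4 + 7/4x_1x_2^3 + x_1x_2^2 - 247/44x_1x_2 - 8/11x_1 + 8/11x_2 - 50/11 → 7/4x_1x_2^3 + x_1x_2^2 - 247/44x_1x_2 - 8/11x_1 + 11x_2^5 + 8/11x_2 - 50/11
  leading term x_1x_2^3: subtract (-7/8x_2^2)·f_2 from 7/4x_1x_2^3 + x_1x_2^2 - 247/44x_1x_2 - 8/11x_1 + 11x_2^5 + 8/11x_2 - 50/11 → x_1x_2^2 - 247/44x_1x_2 - 8/11x_1 + 11x_2^5 + 7/2x_2^4 + 8/11x_2 - 50/11
  leading term x_1x_2^2: subtract (-1/2x_2)·f_2 from x_1x_2^2 - 247/44x_1x_2 - 8/11x_1 + 11x_2^5 + 7/2x_2^4 + 8/11x_2 - 50/11 → -247/44x_1x_2 - 8/11x_1 + 11x_2^5 + 7/2x_2^4 + 2x_2^3 + 8/11x_2 - 50/11
  leading term x_1x_2: subtract (247/88)·f_2 from -247/44x_1x_2 - 8/11x_1 + 11x_2^5 + 7/2x_2^4 + 2x_2^3 + 8/11x_2 - 50/11 → -8/11x_1 + 11x_2^5 + 7/2x_2^4 + 2x_2^3 - 247/22x_2^2 + 8/11x_2 - 50/11
  leading term x_1: subtract (1)·h_3 from -8/11x_1 + 11x_2^5 + 7/2x_2^4 + 2x_2^3 - 247/22x_2^2 + 8/11x_2 - 50/11 → 11x_2^5 + 7/2x_2^4 - 2x_2^3 - 25/2x_2^2
  leading term x_2^5: no divisor's leading term divides it; move 11x_2^5 to the remainder.
  leading term x_2^4: no divisor's leading term divides it; move 7/2x_2^4 to the remainder.
  leading term x_2^3: no divisor's leading term divides it; move -2x_2^3 to the remainder.
  leading term x_2^2: no divisor's leading term divides it; move -25/2x_2^2 to the remainder.
  remainder 11x_2^5 + 7/2x_2^4 - 2x_2^3 - 25/2x_2^2 ≠ 0; add h_4 = 11x_2^5 + 7/2x_2^4 - 2x_2^3 - 25/2x_2^2 to the basis.

S(f_2,h_3): lcm = x_1x_2. S = 11/2x_2^4 + 7/4x_2^3 - x_2^2 - 25/4x_2.
  leading term x_2^4: no divisor's leading term divides it; move 11/2x_2^4 to the remainder.
  leading term x_2^3: no divisor's leading term divides it; move 7/4x_2^3 to the remainder.
  leading term x_2^2: no divisor's leading term divides it; move -x_2^2 to the remainder.
  leading term x_2: no divisor's leading term divides it; move -25/4x_2 to the remainder.
  remainder 11/2x_2^4 + 7/4x_2^3 - x_2^2 - 25/4x_2 ≠ 0; add h_5 = 11/2x_2^4 + 7/4x_2^3 - x_2^2 - 25/4x_2 to the basis.

The other S-polynomials (S(f_1,h_4), S(f_2,h_4), S(h_3,h_4), S(f_1,h_5), S(f_2,h_5), S(h_3,h_5), S(h_4,h_5)) all reduce to 0 modulo the current basis, so we have a Gröbner basis.
Inter-reduce: drop elements whose leading term is divisible by another's, tail-reduce, and make monic.
Reduced Gröbner basis: {x_1 - 11/2x_2^3 - 7/4x_2^2 - x_2 + 25/4, x_2^4 + 7/22x_2^3 - 2/11x_2^2 - 25/22x_2}.
Label its elements g_1 = x_1 - 11/2x_2^3 - 7/4x_2^2 - x_2 + 25/4, g_2 = x_2^4 + 7/22x_2^3 - 2/11x_2^2 - 25/22x_2.

Reduce p = 2/3x_1^2x_2 + 3x_2 modulo G:
  leading term x_1^2x_2: subtract (2/3x_1x_2)·g_1 from 2/3x_1^2x_2 + 3x_2 → 11/3x_1x_2^4 + 7/6x_1x_2^3 + 2/3x_1x_2^2 - 25/6x_1x_2 + 3x_2
  leading term x_1x_2^4: subtract (11/3x_2^4)·g_1 from 11/3x_1x_2^4 + 7/6x_1x_2^3 + 2/3x_1x_2^2 - 25/6x_1x_2 + 3x_2 → 7/6x_1x_2^3 + 2/3x_1x_2^2 - 25/6x_1x_2 + 121/6x_2^7 + 77/12x_2^6 + 11/3x_2^5 - 275/12x_2^4 + 3x_2
  leading term x_1x_2^3: subtract (7/6x_2^3)·g_1 from 7/6x_1x_2^3 + 2/3x_1x_2^2 - 25/6x_1x_2 + 121/6x_2^7 + 77/12x_2^6 + 11/3x_2^5 - 275/12x_2^4 + 3x_2 → 2/3x_1x_2^2 - 25/6x_1x_2 + 121/6x_2^7 + 77/6x_2^6 + 137/24x_2^5 - 87/4x_2^4 - 175/24x_2^3 + 3x_2
  leading term x_1x_2^2: subtract (2/3x_2^2)·g_1 from 2/3x_1x_2^2 - 25/6x_1x_2 + 121/6x_2^7 + 77/6x_2^6 + 137/24x_2^5 - 87/4x_2^4 - 175/24x_2^3 + 3x_2 → -25/6x_1x_2 + 121/6x_2^7 + 77/6x_2^6 + 75/8x_2^5 - 247/12x_2^4 - 53/8x_2^3 - 25/6x_2^2 + 3x_2
  leading term x_1x_2: subtract (-25/6x_2)·g_1 from -25/6x_1x_2 + 121/6x_2^7 + 77/6x_2^6 + 75/8x_2^5 - 247/12x_2^4 - 53/8x_2^3 - 25/6x_2^2 + 3x_2 → 121/6x_2^7 + 77/6x_2^6 + 75/8x_2^5 - 87/2x_2^4 - 167/12x_2^3 - 25/3x_2^2 + 697/24x_2
  leading term x_2^7: subtract (121/6x_2^3)·g_2 from 121/6x_2^7 + 77/6x_2^6 + 75/8x_2^5 - 87/2x_2^4 - 167/12x_2^3 - 25/3x_2^2 + 697/24x_2 → 77/12x_2^6 + 313/24x_2^5 - 247/12x_2^4 - 167/12x_2^3 - 25/3x_2^2 + 697/24x_2
  leading term x_2^6: subtract (77/12x_2^2)·g_2 from 77/12x_2^6 + 313/24x_2^5 - 247/12x_2^4 - 167/12x_2^3 - 25/3x_2^2 + 697/24x_2 → 11x_2^5 - 233/12x_2^4 - 53/8x_2^3 - 25/3x_2^2 + 697/24x_2
  leading term x_2^5: subtract (11x_2)·g_2 from 11x_2^5 - 233/12x_2^4 - 53/8x_2^3 - 25/3x_2^2 + 697/24x_2 → -275/12x_2^4 - 37/8x_2^3 + 25/6x_2^2 + 697/24x_2
  leading term x_2^4: subtract (-275/12)·g_2 from -275/12x_2^4 - 37/8x_2^3 + 25/6x_2^2 + 697/24x_2 → 8/3x_2^3 + 3x_2
  leading term x_2^3: no divisor's leading term divides it; move 8/3x_2^3 to the remainder.
  leading term x_2: no divisor's leading term divides it; move 3x_2 to the remainder.
  normal form = 8/3x_2^3 + 3x_2.
The normal form is nonzero, so p ∉ I. Since p minus its normal form lies in I, I + (p) = I + (r) where r = 8/3x_2^3 + 3x_2; decide whether this ideal is the whole ring.
Run Buchberger on G together with r (pairs among the g_i already reduce to 0 since G is a Gröbner basis):
g_1 = x_1 - 11/2x_2^3 - 7/4x_2^2 - x_2 + 25/4, LT = x_1.
g_2 = x_2^4 + 7/22x_2^3 - 2/11x_2^2 - 25/22x_2, LT = x_2^4.
r = 8/3x_2^3 + 3x_2, LT = x_2^3.

S(g_2,r): lcm = x_2^4. S = 7/22x_2^3 - 115/88x_2^2 - 25/22x_2.
  leading term x_2^3: subtract (21/176)·r from 7/22x_2^3 - 115/88x_2^2 - 25/22x_2 → -115/88x_2^2 - 263/176x_2
  leading term x_2^2: no divisor's leading term divides it; move -115/88x_2^2 to the remainder.
  leading term x_2: no divisor's leading term divides it; move -263/176x_2 to the remainder.
  remainder -115/88x_2^2 - 263/176x_2 ≠ 0; add m_4 = -115/88x_2^2 - 263/176x_2 to the basis.

S(r,m_4): lcm = x_2^3. S = -263/230x_2^2 + 9/8x_2.
  leading term x_2^2: subtract (11572/13225)·m_4 from -263/230x_2^2 + 9/8x_2 → 257363/105800x_2
  leading term x_2: no divisor's leading term divides it; move 257363/105800x_2 to the remainder.
  remainder 257363/105800x_2 ≠ 0; add m_5 = 257363/105800x_2 to the basis.

The other S-polynomials (S(g_1,g_2), S(g_1,r), S(g_1,m_4), S(g_2,m_4), S(g_1,m_5), S(g_2,m_5), S(r,m_5), S(m_4,m_5)) all reduce to 0 modulo the current basis, so we have a Gröbner basis.
Inter-reduce: drop elements whose leading term is divisible by another's, tail-reduce, and make monic.
Reduced Gröbner basis: {x_1 + 25/4, x_2}.
The reduced Gröbner basis of I + (p) is {x_1 + 25/4, x_2} ≠ {1}, a proper ideal, so the enlarged system stays consistent: p is independent of I, with normal form 8/3x_2^3 + 3x_2.

The remainder on division by a Gröbner basis is unique — it is the normal form.

2/3x_1^2x_2 + 3x_2 is independent of I; its normal form modulo I is 8/3x_2^3 + 3x_2.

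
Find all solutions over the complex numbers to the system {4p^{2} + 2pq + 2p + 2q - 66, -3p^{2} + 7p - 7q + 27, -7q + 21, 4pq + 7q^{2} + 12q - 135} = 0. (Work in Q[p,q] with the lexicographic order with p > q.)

Compute a lex Gröbner basis by Buchberger's algorithm.
f_1 = 4p^{2} + 2pq + 2p + 2q - 66, LT = p^{2}.
f_2 = -3p^{2} + 7p - 7q + 27, LT = p^{2}.
f_3 = -7q + 21, LT = q.
f_4 = 4pq + 7q^{2} + 12q - 135, LT = pq.

S(f_1,f_2): lcm = p^{2}. S = \tfrac{1}{2}pq + \tfrac{17}{6}p - \tfrac{11}{6}q - \tfrac{15}{2}.
  reduce S modulo (f_1, f_2, f_3, f_4):
  remainder \tfrac{13}{3}p - 13 ≠ 0; add h_5 = \tfrac{13}{3}p - 13 to the basis.

The other S-polynomials (S(f_1,f_3), S(f_1,f_4), S(f_2,f_3), S(f_2,f_4), S(f_3,f_4), S(f_1,h_5), S(f_2,h_5), S(f_3,h_5), S(f_4,h_5)) all reduce to 0 modulo the current basis, so we have a Gröbner basis.
Inter-reduce: drop elements whose leading term is divisible by another's, tail-reduce, and make monic.
Reduced Gröbner basis: {p - 3, q - 3}.

The lex basis is triangular: the last element involves only q. Solving q - 3 = 0 gives q ∈ {3}; substituting each value into the earlier elements determines the remaining variables.
  q = 3: the earlier basis element becomes p - 3 = 0, giving p = 3 — point (3, 3).

{(3, 3)}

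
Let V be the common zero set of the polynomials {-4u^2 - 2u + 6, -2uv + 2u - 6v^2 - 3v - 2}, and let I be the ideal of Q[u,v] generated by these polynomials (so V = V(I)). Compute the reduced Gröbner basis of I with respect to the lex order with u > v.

f_1 = -4u^2 - 2u + 6, LT = u^2.
f_2 = -2uv + 2u - 6v^2 - 3v - 2, LT = uv.

S(f_1,f_2): lcm = u^2v. S = u^2 - 3uv^2 - uv - u - 3/2v.
  reduce S modulo (f_1, f_2):
  remainder -11/2u + 9v^3 + 33/2v^2 + 15/2v + 11/2 ≠ 0; add g_3 = -11/2u + 9v^3 + 33/2v^2 + 15/2v + 11/2 to the basis.

S(f_1,g_3): lcm = u^2. S = 18/11uv^3 + 3uv^2 + 15/11uv + 3/2u - 3/2.
  reduce S modulo (f_1, f_2, g_3):
  remainder -54/11v^4 - 45/11v^3 - 45/11v^2 - 75/22v ≠ 0; add g_4 = -54/11v^4 - 45/11v^3 - 45/11v^2 - 75/22v to the basis.

The other S-polynomials (S(f_2,g_3), S(f_1,g_4), S(f_2,g_4), S(g_3,g_4)) all reduce to 0 modulo the current basis, so we have a Gröbner basis.
Inter-reduce: drop elements whose leading term is divisible by another's, tail-reduce, and make monic.

G = {u - 18/11v^3 - 3v^2 - 15/11v - 1, v^4 + 5/6v^3 + 5/6v^2 + 25/36v}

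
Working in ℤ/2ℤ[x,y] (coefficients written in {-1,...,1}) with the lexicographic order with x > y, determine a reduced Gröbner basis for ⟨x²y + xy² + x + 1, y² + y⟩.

f_1 = x²y + xy² + x + 1, LT = x²y.
f_2 = y² + y, LT = y².

S(f_1,f_2): lcm = x²y². S = x²y + xy³ + xy + y.
  leading term x²y: subtract (1)·f_1 from x²y + xy³ + xy + y → xy³ + xy² + xy + x + y + 1
  leading term xy³: subtract (xy)·f_2 from xy³ + xy² + xy + x + y + 1 → xy + x + y + 1
  leading term xy: no divisor's leading term divides it; move xy to the remainder.
  leading term x: no divisor's leading term divides it; move x to the remainder.
  leading term y: no divisor's leading term divides it; move y to the remainder.
  leading term 1: no divisor's leading term divides it; move 1 to the remainder.
  remainder xy + x + y + 1 ≠ 0; add g_3 = xy + x + y + 1 to the basis.

S(f_1,g_3): lcm = x²y. S = x² + xy² + xy + 1.
  leading term x²: no divisor's leading term divides it; move x² to the remainder.
  leading term xy²: subtract (x)·f_2 from xy² + xy + 1 → 1
  leading term 1: no divisor's leading term divides it; move 1 to the remainder.
  remainder x² + 1 ≠ 0; add g_4 = x² + 1 to the basis.

The other S-polynomials (S(f_2,g_3), S(f_1,g_4), S(f_2,g_4), S(g_3,g_4)) all reduce to 0 modulo the current basis, so we have a Gröbner basis.
Inter-reduce: drop elements whose leading term is divisible by another's, tail-reduce, and make monic.

G = {x² + 1, xy + x + y + 1, y² + y}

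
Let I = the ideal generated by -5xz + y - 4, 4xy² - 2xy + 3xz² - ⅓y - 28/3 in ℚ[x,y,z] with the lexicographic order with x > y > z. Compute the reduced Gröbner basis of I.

Buchberger's algorithm terminates because the ascending chain of leading-term ideals stabilizes.

f_1 = -5xz + y - 4, LT = xz.
f_2 = 4xy² - 2xy + 3xz² - ⅓y - 28/3, LT = xy².

S(f_1,f_2): lcm = xy²z. S = ½xyz - ¾xz³ - ⅕y³ + ⅘y² + 1/12yz + 7/3z.
  reduce S modulo (f_1, f_2):
  remainder -⅕y³ + 9/10y² - 3/20yz² + 1/12yz - ⅖y + ⅗z² + 7/3z ≠ 0; add g_3 = -⅕y³ + 9/10y² - 3/20yz² + 1/12yz - ⅖y + ⅗z² + 7/3z to the basis.

The other S-polynomials (S(f_1,g_3), S(f_2,g_3)) all reduce to 0 modulo the current basis, so we have a Gröbner basis.

G = {xy² - ½xy + 3/20yz - 1/12y - ⅗z - 7/3, xz - ⅕y + ⅘, y³ - 9/2y² + ¾yz² - 5/12yz + 2y - 3z² - 35/3z}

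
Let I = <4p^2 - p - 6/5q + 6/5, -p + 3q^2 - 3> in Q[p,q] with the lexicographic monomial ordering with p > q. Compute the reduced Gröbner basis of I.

Buchberger's algorithm terminates because the ascending chain of leading-term ideals stabilizes.

f_1 = 4p^2 - p - 6/5q + 6/5, LT = p^2.
f_2 = -p + 3q^2 - 3, LT = p.

S(f_1,f_2): lcm = p^2. S = 3pq^2 - 13/4p - 3/10q + 3/10.
  leading term pq^2: subtract (-3q^2)·f_2 from 3pq^2 - 13/4p - 3/10q + 3/10 → -13/4p + 9q^4 - 9q^2 - 3/10q + 3/10
  leading term p: subtract (13/4)·f_2 from -13/4p + 9q^4 - 9q^2 - 3/10q + 3/10 → 9q^4 - 75/4q^2 - 3/10q + 201/20
  leading term q^4: no divisor's leading term divides it; move 9q^4 to the remainder.
  leading term q^2: no divisor's leading term divides it; move -75/4q^2 to the remainder.
  leading term q: no divisor's leading term divides it; move -3/10q to the remainder.
  leading term 1: no divisor's leading term divides it; move 201/20 to the remainder.
  remainder 9q^4 - 75/4q^2 - 3/10q + 201/20 ≠ 0; add g_3 = 9q^4 - 75/4q^2 - 3/10q + 201/20 to the basis.

S(f_1,g_3): leading monomials are coprime, so the S-polynomial reduces to 0 (Buchberger's first criterion).
S(f_2,g_3): leading monomials are coprime, so the S-polynomial reduces to 0 (Buchberger's first criterion).
Every S-polynomial of the final basis reduces to 0, so we have a Gröbner basis.
Inter-reduce: drop elements whose leading term is divisible by another's, tail-reduce, and make monic.

G = {p - 3q^2 + 3, q^4 - 25/12q^2 - 1/30q + 67/60}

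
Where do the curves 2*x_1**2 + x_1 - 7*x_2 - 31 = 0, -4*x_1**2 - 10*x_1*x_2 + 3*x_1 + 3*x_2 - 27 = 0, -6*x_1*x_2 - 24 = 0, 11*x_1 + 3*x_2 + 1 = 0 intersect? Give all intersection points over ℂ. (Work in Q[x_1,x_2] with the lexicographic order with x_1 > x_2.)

{(1, -4)}

Compute a lex Gröbner basis by Buchberger's algorithm.
f_1 = 2*x_1**2 + x_1 - 7*x_2 - 31, LT = x_1**2.
f_2 = -4*x_1**2 - 10*x_1*x_2 + 3*x_1 + 3*x_2 - 27, LT = x_1**2.
f_3 = -6*x_1*x_2 - 24, LT = x_1*x_2.
f_4 = 11*x_1 + 3*x_2 + 1, LT = x_1.

S(f_1,f_2): lcm = x_1**2. S = -5/2*x_1*x_2 + 5/4*x_1 - 11/4*x_2 - 89/4.
  leading term x_1*x_2: subtract (5/12)·f_3 from -5/2*x_1*x_2 + 5/4*x_1 - 11/4*x_2 - 89/4 → 5/4*x_1 - 11/4*x_2 - 49/4
  leading term x_1: subtract (5/44)·f_4 from 5/4*x_1 - 11/4*x_2 - 49/4 → -34/11*x_2 - 136/11
  leading term x_2: no divisor's leading term divides it; move -34/11*x_2 to the remainder.
  leading term 1: no divisor's leading term divides it; move -136/11 to the remainder.
  remainder -34/11*x_2 - 136/11 ≠ 0; add h_5 = -34/11*x_2 - 136/11 to the basis.

The other S-polynomials (S(f_1,f_3), S(f_1,f_4), S(f_2,f_3), S(f_2,f_4), S(f_3,f_4), S(f_1,h_5), S(f_2,h_5), S(f_3,h_5), S(f_4,h_5)) all reduce to 0 modulo the current basis, so we have a Gröbner basis.
Inter-reduce: drop elements whose leading term is divisible by another's, tail-reduce, and make monic.
Reduced Gröbner basis: {x_1 - 1, x_2 + 4}.

Since the basis is lex-ordered, x_2 + 4 is univariate in x_2. Its roots are {-4}. Back-substituting each root into the other basis elements fixes the other coordinates.
  x_2 = -4: the earlier basis element becomes x_1 - 1 = 0, giving x_1 = 1 — point (1, -4).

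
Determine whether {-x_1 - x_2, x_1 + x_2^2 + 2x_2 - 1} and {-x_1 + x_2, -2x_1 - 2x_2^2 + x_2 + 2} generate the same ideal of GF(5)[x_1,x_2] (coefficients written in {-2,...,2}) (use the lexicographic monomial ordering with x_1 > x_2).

No, the ideals differ.

Equality of ideals is decidable: compute both reduced Gröbner bases (unique for the ordering) and check whether they agree.
Buchberger on the first generating set:
f_1 = -x_1 - x_2, LT = x_1.
f_2 = x_1 + x_2^2 + 2x_2 - 1, LT = x_1.

S(f_1,f_2): lcm = x_1. S = -x_2^2 - x_2 + 1.
  reduce S modulo (f_1, f_2):
  remainder -x_2^2 - x_2 + 1 ≠ 0; add g_3 = -x_2^2 - x_2 + 1 to the basis.

The other S-polynomials (S(f_1,g_3), S(f_2,g_3)) all reduce to 0 modulo the current basis, so we have a Gröbner basis.
Inter-reduce: drop elements whose leading term is divisible by another's, tail-reduce, and make monic.
Reduced Gröbner basis: {x_1 + x_2, x_2^2 + x_2 - 1}.

Buchberger on the second generating set:
h_1 = -x_1 + x_2, LT = x_1.
h_2 = -2x_1 - 2x_2^2 + x_2 + 2, LT = x_1.

S(h_1,h_2): lcm = x_1. S = -x_2^2 + 2x_2 + 1.
  reduce S modulo (h_1, h_2):
  remainder -x_2^2 + 2x_2 + 1 ≠ 0; add k_3 = -x_2^2 + 2x_2 + 1 to the basis.

The other S-polynomials (S(h_1,k_3), S(h_2,k_3)) all reduce to 0 modulo the current basis, so we have a Gröbner basis.
Inter-reduce: drop elements whose leading term is divisible by another's, tail-reduce, and make monic.
Reduced Gröbner basis: {x_1 - x_2, x_2^2 - 2x_2 - 1}.

The bases are distinct; the ideals are different.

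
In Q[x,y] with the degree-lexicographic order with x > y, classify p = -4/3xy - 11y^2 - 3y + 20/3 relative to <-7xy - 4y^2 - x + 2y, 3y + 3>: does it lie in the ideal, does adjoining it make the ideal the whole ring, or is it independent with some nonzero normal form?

First compute the reduced Gröbner basis of I by Buchberger's algorithm.
f_1 = -7xy - 4y^2 - x + 2y, LT = xy.
f_2 = 3y + 3, LT = y.

S(f_1,f_2): lcm = xy. S = 4/7y^2 - 6/7x - 2/7y.
  leading term y^2: subtract (4/21y)·f_2 from 4/7y^2 - 6/7x - 2/7y → -6/7x - 6/7y
  leading term x: no divisor's leading term divides it; move -6/7x to the remainder.
  leading term y: subtract (-2/7)·f_2 from -6/7y → 6/7
  leading term 1: no divisor's leading term divides it; move 6/7 to the remainder.
  remainder -6/7x + 6/7 ≠ 0; add h_3 = -6/7x + 6/7 to the basis.

The other S-polynomials (S(f_1,h_3), S(f_2,h_3)) all reduce to 0 modulo the current basis, so we have a Gröbner basis.
Inter-reduce: drop elements whose leading term is divisible by another's, tail-reduce, and make monic.
Reduced Gröbner basis: {x - 1, y + 1}.
Label its elements g_1 = x - 1, g_2 = y + 1.

Reduce p = -4/3xy - 11y^2 - 3y + 20/3 modulo G:
  leading term xy: subtract (-4/3y)·g_1 from -4/3xy - 11y^2 - 3y + 20/3 → -11y^2 - 13/3y + 20/3
  leading term y^2: subtract (-11y)·g_2 from -11y^2 - 13/3y + 20/3 → 20/3y + 20/3
  leading term y: subtract (20/3)·g_2 from 20/3y + 20/3 → 0
  normal form = 0.
Since the normal form is 0, p ∈ I.

The remainder on division by a Gröbner basis is unique — it is the normal form.

-4/3xy - 11y^2 - 3y + 20/3 lies in I (it reduces to 0).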